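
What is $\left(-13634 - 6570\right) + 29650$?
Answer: $9446$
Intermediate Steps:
$\left(-13634 - 6570\right) + 29650 = -20204 + 29650 = 9446$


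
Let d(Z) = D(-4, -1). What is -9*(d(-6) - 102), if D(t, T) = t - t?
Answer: 918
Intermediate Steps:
D(t, T) = 0
d(Z) = 0
-9*(d(-6) - 102) = -9*(0 - 102) = -9*(-102) = 918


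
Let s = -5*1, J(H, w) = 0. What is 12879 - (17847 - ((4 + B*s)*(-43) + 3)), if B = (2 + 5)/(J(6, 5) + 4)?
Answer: -19043/4 ≈ -4760.8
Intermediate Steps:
s = -5
B = 7/4 (B = (2 + 5)/(0 + 4) = 7/4 ≈ 1.7500)
12879 - (17847 - ((4 + B*s)*(-43) + 3)) = 12879 - (17847 - ((4 + (7/4)*(-5))*(-43) + 3)) = 12879 - (17847 - ((4 - 35/4)*(-43) + 3)) = 12879 - (17847 - (-19/4*(-43) + 3)) = 12879 - (17847 - (817/4 + 3)) = 12879 - (17847 - 1*829/4) = 12879 - (17847 - 829/4) = 12879 - 1*70559/4 = 12879 - 70559/4 = -19043/4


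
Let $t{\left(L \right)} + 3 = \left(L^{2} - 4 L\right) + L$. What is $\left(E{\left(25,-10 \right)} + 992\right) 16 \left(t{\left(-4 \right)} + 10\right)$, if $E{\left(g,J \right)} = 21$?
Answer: $567280$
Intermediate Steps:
$t{\left(L \right)} = -3 + L^{2} - 3 L$ ($t{\left(L \right)} = -3 + \left(\left(L^{2} - 4 L\right) + L\right) = -3 + \left(L^{2} - 3 L\right) = -3 + L^{2} - 3 L$)
$\left(E{\left(25,-10 \right)} + 992\right) 16 \left(t{\left(-4 \right)} + 10\right) = \left(21 + 992\right) 16 \left(\left(-3 + \left(-4\right)^{2} - -12\right) + 10\right) = 1013 \cdot 16 \left(\left(-3 + 16 + 12\right) + 10\right) = 1013 \cdot 16 \left(25 + 10\right) = 1013 \cdot 16 \cdot 35 = 1013 \cdot 560 = 567280$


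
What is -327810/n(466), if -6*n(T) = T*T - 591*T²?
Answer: -98343/6406102 ≈ -0.015351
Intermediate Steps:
n(T) = 295*T²/3 (n(T) = -(T*T - 591*T²)/6 = -(T² - 591*T²)/6 = -(-295)*T²/3 = 295*T²/3)
-327810/n(466) = -327810/((295/3)*466²) = -327810/((295/3)*217156) = -327810/64061020/3 = -327810*3/64061020 = -98343/6406102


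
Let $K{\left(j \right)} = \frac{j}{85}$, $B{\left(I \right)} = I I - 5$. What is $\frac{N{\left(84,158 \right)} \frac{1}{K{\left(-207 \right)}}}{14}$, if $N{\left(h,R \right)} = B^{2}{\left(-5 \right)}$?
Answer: $- \frac{17000}{1449} \approx -11.732$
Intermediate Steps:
$B{\left(I \right)} = -5 + I^{2}$ ($B{\left(I \right)} = I^{2} - 5 = -5 + I^{2}$)
$N{\left(h,R \right)} = 400$ ($N{\left(h,R \right)} = \left(-5 + \left(-5\right)^{2}\right)^{2} = \left(-5 + 25\right)^{2} = 20^{2} = 400$)
$K{\left(j \right)} = \frac{j}{85}$ ($K{\left(j \right)} = j \frac{1}{85} = \frac{j}{85}$)
$\frac{N{\left(84,158 \right)} \frac{1}{K{\left(-207 \right)}}}{14} = \frac{400 \frac{1}{\frac{1}{85} \left(-207\right)}}{14} = \frac{400 \frac{1}{- \frac{207}{85}}}{14} = \frac{400 \left(- \frac{85}{207}\right)}{14} = \frac{1}{14} \left(- \frac{34000}{207}\right) = - \frac{17000}{1449}$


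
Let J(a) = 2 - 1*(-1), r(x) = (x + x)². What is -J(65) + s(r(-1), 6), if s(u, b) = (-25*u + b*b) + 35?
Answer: -32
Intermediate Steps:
r(x) = 4*x² (r(x) = (2*x)² = 4*x²)
s(u, b) = 35 + b² - 25*u (s(u, b) = (-25*u + b²) + 35 = (b² - 25*u) + 35 = 35 + b² - 25*u)
J(a) = 3 (J(a) = 2 + 1 = 3)
-J(65) + s(r(-1), 6) = -1*3 + (35 + 6² - 100*(-1)²) = -3 + (35 + 36 - 100) = -3 - 29 = -32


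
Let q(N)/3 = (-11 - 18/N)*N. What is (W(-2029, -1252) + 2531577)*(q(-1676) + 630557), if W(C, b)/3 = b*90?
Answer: 1504351803507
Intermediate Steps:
q(N) = 3*N*(-11 - 18/N) (q(N) = 3*((-11 - 18/N)*N) = 3*(N*(-11 - 18/N)) = 3*N*(-11 - 18/N))
W(C, b) = 270*b (W(C, b) = 3*(b*90) = 3*(90*b) = 270*b)
(W(-2029, -1252) + 2531577)*(q(-1676) + 630557) = (270*(-1252) + 2531577)*((-54 - 33*(-1676)) + 630557) = (-338040 + 2531577)*((-54 + 55308) + 630557) = 2193537*(55254 + 630557) = 2193537*685811 = 1504351803507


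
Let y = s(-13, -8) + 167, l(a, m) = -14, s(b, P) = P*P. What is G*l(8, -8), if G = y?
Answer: -3234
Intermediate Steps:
s(b, P) = P**2
y = 231 (y = (-8)**2 + 167 = 64 + 167 = 231)
G = 231
G*l(8, -8) = 231*(-14) = -3234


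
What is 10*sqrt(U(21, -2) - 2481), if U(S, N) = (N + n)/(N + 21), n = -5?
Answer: 10*I*sqrt(895774)/19 ≈ 498.13*I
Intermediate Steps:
U(S, N) = (-5 + N)/(21 + N) (U(S, N) = (N - 5)/(N + 21) = (-5 + N)/(21 + N))
10*sqrt(U(21, -2) - 2481) = 10*sqrt((-5 - 2)/(21 - 2) - 2481) = 10*sqrt(-7/19 - 2481) = 10*sqrt(-47146/19) = 10*(I*sqrt(895774)/19) = 10*I*sqrt(895774)/19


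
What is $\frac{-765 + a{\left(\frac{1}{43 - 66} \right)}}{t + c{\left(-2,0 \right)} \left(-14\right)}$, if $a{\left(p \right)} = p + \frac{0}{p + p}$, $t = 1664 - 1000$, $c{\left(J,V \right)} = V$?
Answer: $- \frac{53}{46} \approx -1.1522$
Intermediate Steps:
$t = 664$ ($t = 1664 - 1000 = 664$)
$a{\left(p \right)} = p$ ($a{\left(p \right)} = p + \frac{0}{2 p} = p + 0 \frac{1}{2 p} = p + 0 = p$)
$\frac{-765 + a{\left(\frac{1}{43 - 66} \right)}}{t + c{\left(-2,0 \right)} \left(-14\right)} = \frac{-765 + \frac{1}{43 - 66}}{664 + 0 \left(-14\right)} = \frac{-765 + \frac{1}{-23}}{664 + 0} = \frac{-765 - \frac{1}{23}}{664} = \left(- \frac{17596}{23}\right) \frac{1}{664} = - \frac{53}{46}$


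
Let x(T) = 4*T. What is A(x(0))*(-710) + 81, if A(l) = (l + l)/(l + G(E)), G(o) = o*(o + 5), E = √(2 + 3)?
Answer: 81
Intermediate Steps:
E = √5 ≈ 2.2361
G(o) = o*(5 + o)
A(l) = 2*l/(l + √5*(5 + √5)) (A(l) = (l + l)/(l + √5*(5 + √5)) = (2*l)/(l + √5*(5 + √5)) = 2*l/(l + √5*(5 + √5)))
A(x(0))*(-710) + 81 = (2*(4*0)/(5 + 4*0 + 5*√5))*(-710) + 81 = (2*0/(5 + 0 + 5*√5))*(-710) + 81 = (2*0/(5 + 5*√5))*(-710) + 81 = 0*(-710) + 81 = 0 + 81 = 81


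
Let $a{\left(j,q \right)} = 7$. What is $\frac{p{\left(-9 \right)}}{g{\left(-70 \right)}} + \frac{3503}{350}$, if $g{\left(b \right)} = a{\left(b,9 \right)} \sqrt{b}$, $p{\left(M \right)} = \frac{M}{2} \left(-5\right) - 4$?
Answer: $\frac{3503}{350} - \frac{37 i \sqrt{70}}{980} \approx 10.009 - 0.31588 i$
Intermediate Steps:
$p{\left(M \right)} = -4 - \frac{5 M}{2}$ ($p{\left(M \right)} = M \frac{1}{2} \left(-5\right) - 4 = \frac{M}{2} \left(-5\right) - 4 = - \frac{5 M}{2} - 4 = -4 - \frac{5 M}{2}$)
$g{\left(b \right)} = 7 \sqrt{b}$
$\frac{p{\left(-9 \right)}}{g{\left(-70 \right)}} + \frac{3503}{350} = \frac{-4 - - \frac{45}{2}}{7 \sqrt{-70}} + \frac{3503}{350} = \frac{-4 + \frac{45}{2}}{7 i \sqrt{70}} + 3503 \cdot \frac{1}{350} = \frac{37}{2 \cdot 7 i \sqrt{70}} + \frac{3503}{350} = \frac{37 \left(- \frac{i \sqrt{70}}{490}\right)}{2} + \frac{3503}{350} = - \frac{37 i \sqrt{70}}{980} + \frac{3503}{350} = \frac{3503}{350} - \frac{37 i \sqrt{70}}{980}$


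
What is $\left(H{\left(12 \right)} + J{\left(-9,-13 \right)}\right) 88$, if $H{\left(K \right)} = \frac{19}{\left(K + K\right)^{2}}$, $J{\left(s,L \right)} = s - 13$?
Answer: $- \frac{139183}{72} \approx -1933.1$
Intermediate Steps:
$J{\left(s,L \right)} = -13 + s$
$H{\left(K \right)} = \frac{19}{4 K^{2}}$ ($H{\left(K \right)} = \frac{19}{\left(2 K\right)^{2}} = \frac{19}{4 K^{2}}$)
$\left(H{\left(12 \right)} + J{\left(-9,-13 \right)}\right) 88 = \left(\frac{19}{4 \cdot 144} - 22\right) 88 = \left(\frac{19}{4} \cdot \frac{1}{144} - 22\right) 88 = \left(\frac{19}{576} - 22\right) 88 = \left(- \frac{12653}{576}\right) 88 = - \frac{139183}{72}$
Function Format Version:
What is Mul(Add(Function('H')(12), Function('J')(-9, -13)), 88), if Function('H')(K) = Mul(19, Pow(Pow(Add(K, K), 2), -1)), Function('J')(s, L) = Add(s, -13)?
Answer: Rational(-139183, 72) ≈ -1933.1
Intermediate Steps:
Function('J')(s, L) = Add(-13, s)
Function('H')(K) = Mul(Rational(19, 4), Pow(K, -2)) (Function('H')(K) = Mul(19, Pow(Pow(Mul(2, K), 2), -1)) = Mul(19, Pow(Mul(4, Pow(K, 2)), -1)) = Mul(19, Mul(Rational(1, 4), Pow(K, -2))) = Mul(Rational(19, 4), Pow(K, -2)))
Mul(Add(Function('H')(12), Function('J')(-9, -13)), 88) = Mul(Add(Mul(Rational(19, 4), Pow(12, -2)), Add(-13, -9)), 88) = Mul(Add(Mul(Rational(19, 4), Rational(1, 144)), -22), 88) = Mul(Add(Rational(19, 576), -22), 88) = Mul(Rational(-12653, 576), 88) = Rational(-139183, 72)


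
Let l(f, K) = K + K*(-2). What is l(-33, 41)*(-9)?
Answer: 369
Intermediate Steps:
l(f, K) = -K (l(f, K) = K - 2*K = -K)
l(-33, 41)*(-9) = -1*41*(-9) = -41*(-9) = 369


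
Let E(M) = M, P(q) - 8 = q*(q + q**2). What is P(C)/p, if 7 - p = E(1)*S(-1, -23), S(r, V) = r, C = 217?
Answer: 5132705/4 ≈ 1.2832e+6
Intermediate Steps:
P(q) = 8 + q*(q + q**2)
p = 8 (p = 7 - (-1) = 7 - 1*(-1) = 7 + 1 = 8)
P(C)/p = (8 + 217**2 + 217**3)/8 = (8 + 47089 + 10218313)*(1/8) = 10265410*(1/8) = 5132705/4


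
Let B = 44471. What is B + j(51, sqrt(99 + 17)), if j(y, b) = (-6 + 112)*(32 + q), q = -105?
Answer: 36733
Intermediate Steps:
j(y, b) = -7738 (j(y, b) = (-6 + 112)*(32 - 105) = 106*(-73) = -7738)
B + j(51, sqrt(99 + 17)) = 44471 - 7738 = 36733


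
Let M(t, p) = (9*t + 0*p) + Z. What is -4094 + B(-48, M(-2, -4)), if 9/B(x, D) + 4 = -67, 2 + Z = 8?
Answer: -290683/71 ≈ -4094.1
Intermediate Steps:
Z = 6 (Z = -2 + 8 = 6)
M(t, p) = 6 + 9*t (M(t, p) = (9*t + 0*p) + 6 = (9*t + 0) + 6 = 9*t + 6 = 6 + 9*t)
B(x, D) = -9/71 (B(x, D) = 9/(-4 - 67) = 9/(-71) = 9*(-1/71) = -9/71)
-4094 + B(-48, M(-2, -4)) = -4094 - 9/71 = -290683/71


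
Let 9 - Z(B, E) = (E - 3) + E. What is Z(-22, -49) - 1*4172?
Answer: -4062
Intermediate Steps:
Z(B, E) = 12 - 2*E (Z(B, E) = 9 - ((E - 3) + E) = 9 - ((-3 + E) + E) = 9 - (-3 + 2*E) = 9 + (3 - 2*E) = 12 - 2*E)
Z(-22, -49) - 1*4172 = (12 - 2*(-49)) - 1*4172 = (12 + 98) - 4172 = 110 - 4172 = -4062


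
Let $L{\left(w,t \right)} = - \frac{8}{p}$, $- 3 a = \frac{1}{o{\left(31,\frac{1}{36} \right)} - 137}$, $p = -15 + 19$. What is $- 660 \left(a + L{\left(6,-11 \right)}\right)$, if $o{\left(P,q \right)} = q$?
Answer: $\frac{6501000}{4931} \approx 1318.4$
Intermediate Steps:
$p = 4$
$a = \frac{12}{4931}$ ($a = - \frac{1}{3 \left(\frac{1}{36} - 137\right)} = - \frac{1}{3 \left(- \frac{4931}{36}\right)} = \left(- \frac{1}{3}\right) \left(- \frac{36}{4931}\right) = \frac{12}{4931} \approx 0.0024336$)
$L{\left(w,t \right)} = -2$ ($L{\left(w,t \right)} = - \frac{8}{4} = \left(-8\right) \frac{1}{4} = -2$)
$- 660 \left(a + L{\left(6,-11 \right)}\right) = - 660 \left(\frac{12}{4931} - 2\right) = \left(-660\right) \left(- \frac{9850}{4931}\right) = \frac{6501000}{4931}$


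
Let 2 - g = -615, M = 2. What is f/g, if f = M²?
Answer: 4/617 ≈ 0.0064830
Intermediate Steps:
g = 617 (g = 2 - 1*(-615) = 2 + 615 = 617)
f = 4 (f = 2² = 4)
f/g = 4/617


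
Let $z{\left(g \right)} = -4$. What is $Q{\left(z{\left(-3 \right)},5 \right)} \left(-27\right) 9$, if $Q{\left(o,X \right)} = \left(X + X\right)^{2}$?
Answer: $-24300$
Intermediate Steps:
$Q{\left(o,X \right)} = 4 X^{2}$ ($Q{\left(o,X \right)} = \left(2 X\right)^{2} = 4 X^{2}$)
$Q{\left(z{\left(-3 \right)},5 \right)} \left(-27\right) 9 = 4 \cdot 5^{2} \left(-27\right) 9 = 4 \cdot 25 \left(-27\right) 9 = 100 \left(-27\right) 9 = \left(-2700\right) 9 = -24300$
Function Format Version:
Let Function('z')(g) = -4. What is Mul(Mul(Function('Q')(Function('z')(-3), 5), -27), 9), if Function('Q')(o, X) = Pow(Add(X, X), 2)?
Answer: -24300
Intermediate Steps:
Function('Q')(o, X) = Mul(4, Pow(X, 2)) (Function('Q')(o, X) = Pow(Mul(2, X), 2) = Mul(4, Pow(X, 2)))
Mul(Mul(Function('Q')(Function('z')(-3), 5), -27), 9) = Mul(Mul(Mul(4, Pow(5, 2)), -27), 9) = Mul(Mul(Mul(4, 25), -27), 9) = Mul(Mul(100, -27), 9) = Mul(-2700, 9) = -24300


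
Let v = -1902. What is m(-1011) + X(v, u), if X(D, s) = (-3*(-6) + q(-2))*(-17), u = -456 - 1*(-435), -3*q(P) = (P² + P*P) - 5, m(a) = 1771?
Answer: 1482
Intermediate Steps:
q(P) = 5/3 - 2*P²/3 (q(P) = -((P² + P*P) - 5)/3 = -((P² + P²) - 5)/3 = -(2*P² - 5)/3 = -(-5 + 2*P²)/3 = 5/3 - 2*P²/3)
u = -21 (u = -456 + 435 = -21)
X(D, s) = -289 (X(D, s) = (-3*(-6) + (5/3 - ⅔*(-2)²))*(-17) = (18 + (5/3 - ⅔*4))*(-17) = (18 + (5/3 - 8/3))*(-17) = (18 - 1)*(-17) = 17*(-17) = -289)
m(-1011) + X(v, u) = 1771 - 289 = 1482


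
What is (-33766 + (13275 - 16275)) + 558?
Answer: -36208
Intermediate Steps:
(-33766 + (13275 - 16275)) + 558 = (-33766 - 3000) + 558 = -36766 + 558 = -36208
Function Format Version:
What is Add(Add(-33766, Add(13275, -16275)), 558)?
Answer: -36208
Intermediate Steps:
Add(Add(-33766, Add(13275, -16275)), 558) = Add(Add(-33766, -3000), 558) = Add(-36766, 558) = -36208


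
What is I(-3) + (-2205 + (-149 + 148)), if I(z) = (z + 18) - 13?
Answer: -2204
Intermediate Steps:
I(z) = 5 + z (I(z) = (18 + z) - 13 = 5 + z)
I(-3) + (-2205 + (-149 + 148)) = (5 - 3) + (-2205 + (-149 + 148)) = 2 + (-2205 - 1) = 2 - 2206 = -2204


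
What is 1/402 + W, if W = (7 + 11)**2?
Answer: 130249/402 ≈ 324.00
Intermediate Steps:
W = 324 (W = 18**2 = 324)
1/402 + W = 1/402 + 324 = 130249/402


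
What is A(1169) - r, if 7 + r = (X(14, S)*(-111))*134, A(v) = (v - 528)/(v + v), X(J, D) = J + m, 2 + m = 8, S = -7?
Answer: 695525247/2338 ≈ 2.9749e+5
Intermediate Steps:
m = 6 (m = -2 + 8 = 6)
X(J, D) = 6 + J (X(J, D) = J + 6 = 6 + J)
A(v) = (-528 + v)/(2*v) (A(v) = (-528 + v)/((2*v)) = (-528 + v)*(1/(2*v)) = (-528 + v)/(2*v))
r = -297487 (r = -7 + ((6 + 14)*(-111))*134 = -7 + (20*(-111))*134 = -7 - 2220*134 = -7 - 297480 = -297487)
A(1169) - r = (½)*(-528 + 1169)/1169 - 1*(-297487) = (½)*(1/1169)*641 + 297487 = 641/2338 + 297487 = 695525247/2338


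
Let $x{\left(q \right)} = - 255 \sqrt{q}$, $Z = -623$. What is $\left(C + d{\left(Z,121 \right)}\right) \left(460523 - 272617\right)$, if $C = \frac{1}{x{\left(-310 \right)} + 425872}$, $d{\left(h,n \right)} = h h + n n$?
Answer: $\frac{6863951527088313806556}{90693559067} + \frac{23958015 i \sqrt{310}}{90693559067} \approx 7.5683 \cdot 10^{10} + 0.0046511 i$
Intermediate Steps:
$d{\left(h,n \right)} = h^{2} + n^{2}$
$C = \frac{1}{425872 - 255 i \sqrt{310}}$ ($C = \frac{1}{- 255 \sqrt{-310} + 425872} = \frac{1}{- 255 i \sqrt{310} + 425872} = \frac{1}{425872 - 255 i \sqrt{310}} \approx 2.3479 \cdot 10^{-6} + 2.475 \cdot 10^{-8} i$)
$\left(C + d{\left(Z,121 \right)}\right) \left(460523 - 272617\right) = \left(\left(\frac{212936}{90693559067} + \frac{255 i \sqrt{310}}{181387118134}\right) + \left(\left(-623\right)^{2} + 121^{2}\right)\right) \left(460523 - 272617\right) = \left(\left(\frac{212936}{90693559067} + \frac{255 i \sqrt{310}}{181387118134}\right) + \left(388129 + 14641\right)\right) 187906 = \left(\left(\frac{212936}{90693559067} + \frac{255 i \sqrt{310}}{181387118134}\right) + 402770\right) 187906 = \left(\frac{36528644785628526}{90693559067} + \frac{255 i \sqrt{310}}{181387118134}\right) 187906 = \frac{6863951527088313806556}{90693559067} + \frac{23958015 i \sqrt{310}}{90693559067}$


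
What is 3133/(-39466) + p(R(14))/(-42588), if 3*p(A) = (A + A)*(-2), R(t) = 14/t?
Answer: -2041463/25726194 ≈ -0.079353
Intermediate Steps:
p(A) = -4*A/3 (p(A) = ((A + A)*(-2))/3 = ((2*A)*(-2))/3 = (-4*A)/3 = -4*A/3)
3133/(-39466) + p(R(14))/(-42588) = 3133/(-39466) - 56/(3*14)/(-42588) = 3133*(-1/39466) - 56/(3*14)*(-1/42588) = -3133/39466 - 4/3*1*(-1/42588) = -3133/39466 - 4/3*(-1/42588) = -3133/39466 + 1/31941 = -2041463/25726194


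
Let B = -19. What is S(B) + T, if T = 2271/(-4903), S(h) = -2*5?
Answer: -51301/4903 ≈ -10.463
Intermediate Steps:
S(h) = -10
T = -2271/4903 (T = 2271*(-1/4903) = -2271/4903 ≈ -0.46319)
S(B) + T = -10 - 2271/4903 = -51301/4903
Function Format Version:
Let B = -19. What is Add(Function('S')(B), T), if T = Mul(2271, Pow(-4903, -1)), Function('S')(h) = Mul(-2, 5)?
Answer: Rational(-51301, 4903) ≈ -10.463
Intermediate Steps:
Function('S')(h) = -10
T = Rational(-2271, 4903) (T = Mul(2271, Rational(-1, 4903)) = Rational(-2271, 4903) ≈ -0.46319)
Add(Function('S')(B), T) = Add(-10, Rational(-2271, 4903)) = Rational(-51301, 4903)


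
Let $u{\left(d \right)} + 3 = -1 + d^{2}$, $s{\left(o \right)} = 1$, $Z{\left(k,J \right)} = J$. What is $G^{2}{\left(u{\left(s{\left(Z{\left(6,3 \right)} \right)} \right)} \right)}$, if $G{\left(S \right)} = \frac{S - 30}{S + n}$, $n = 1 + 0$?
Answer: $\frac{1089}{4} \approx 272.25$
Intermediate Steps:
$n = 1$
$u{\left(d \right)} = -4 + d^{2}$ ($u{\left(d \right)} = -3 + \left(-1 + d^{2}\right) = -4 + d^{2}$)
$G{\left(S \right)} = \frac{-30 + S}{1 + S}$ ($G{\left(S \right)} = \frac{S - 30}{S + 1} = \frac{-30 + S}{1 + S}$)
$G^{2}{\left(u{\left(s{\left(Z{\left(6,3 \right)} \right)} \right)} \right)} = \left(\frac{-30 - \left(4 - 1^{2}\right)}{1 - \left(4 - 1^{2}\right)}\right)^{2} = \left(\frac{-30 + \left(-4 + 1\right)}{1 + \left(-4 + 1\right)}\right)^{2} = \left(\frac{-30 - 3}{1 - 3}\right)^{2} = \left(\frac{1}{-2} \left(-33\right)\right)^{2} = \left(\left(- \frac{1}{2}\right) \left(-33\right)\right)^{2} = \left(\frac{33}{2}\right)^{2} = \frac{1089}{4}$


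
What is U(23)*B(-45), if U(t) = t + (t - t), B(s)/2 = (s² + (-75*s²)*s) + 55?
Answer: 314476930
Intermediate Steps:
B(s) = 110 - 150*s³ + 2*s² (B(s) = 2*((s² + (-75*s²)*s) + 55) = 2*((s² - 75*s³) + 55) = 2*(55 + s² - 75*s³) = 110 - 150*s³ + 2*s²)
U(t) = t (U(t) = t + 0 = t)
U(23)*B(-45) = 23*(110 - 150*(-45)³ + 2*(-45)²) = 23*(110 - 150*(-91125) + 2*2025) = 23*(110 + 13668750 + 4050) = 23*13672910 = 314476930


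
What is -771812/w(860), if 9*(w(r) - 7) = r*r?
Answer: -6946308/739663 ≈ -9.3912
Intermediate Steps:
w(r) = 7 + r²/9 (w(r) = 7 + (r*r)/9 = 7 + r²/9)
-771812/w(860) = -771812/(7 + (⅑)*860²) = -771812/(7 + (⅑)*739600) = -771812/(7 + 739600/9) = -771812/739663/9 = -771812*9/739663 = -6946308/739663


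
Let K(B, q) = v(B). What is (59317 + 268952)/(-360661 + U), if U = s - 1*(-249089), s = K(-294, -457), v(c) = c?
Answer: -328269/111866 ≈ -2.9345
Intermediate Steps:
K(B, q) = B
s = -294
U = 248795 (U = -294 - 1*(-249089) = -294 + 249089 = 248795)
(59317 + 268952)/(-360661 + U) = (59317 + 268952)/(-360661 + 248795) = 328269/(-111866) = 328269*(-1/111866) = -328269/111866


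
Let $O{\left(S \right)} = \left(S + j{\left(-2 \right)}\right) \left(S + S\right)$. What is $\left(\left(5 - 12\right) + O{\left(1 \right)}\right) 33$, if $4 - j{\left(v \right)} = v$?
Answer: $231$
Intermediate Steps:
$j{\left(v \right)} = 4 - v$
$O{\left(S \right)} = 2 S \left(6 + S\right)$ ($O{\left(S \right)} = \left(S + \left(4 - -2\right)\right) \left(S + S\right) = \left(S + \left(4 + 2\right)\right) 2 S = \left(S + 6\right) 2 S = \left(6 + S\right) 2 S = 2 S \left(6 + S\right)$)
$\left(\left(5 - 12\right) + O{\left(1 \right)}\right) 33 = \left(\left(5 - 12\right) + 2 \cdot 1 \left(6 + 1\right)\right) 33 = \left(\left(5 - 12\right) + 2 \cdot 1 \cdot 7\right) 33 = \left(-7 + 14\right) 33 = 7 \cdot 33 = 231$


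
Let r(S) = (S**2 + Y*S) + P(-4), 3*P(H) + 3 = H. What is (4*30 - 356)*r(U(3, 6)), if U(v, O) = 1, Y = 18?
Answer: -11800/3 ≈ -3933.3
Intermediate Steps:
P(H) = -1 + H/3
r(S) = -7/3 + S**2 + 18*S (r(S) = (S**2 + 18*S) + (-1 + (1/3)*(-4)) = (S**2 + 18*S) + (-1 - 4/3) = (S**2 + 18*S) - 7/3 = -7/3 + S**2 + 18*S)
(4*30 - 356)*r(U(3, 6)) = (4*30 - 356)*(-7/3 + 1**2 + 18*1) = (120 - 356)*(-7/3 + 1 + 18) = -236*50/3 = -11800/3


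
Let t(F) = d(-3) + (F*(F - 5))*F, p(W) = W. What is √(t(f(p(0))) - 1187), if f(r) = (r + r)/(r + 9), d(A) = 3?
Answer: 4*I*√74 ≈ 34.409*I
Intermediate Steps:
f(r) = 2*r/(9 + r) (f(r) = (2*r)/(9 + r) = 2*r/(9 + r))
t(F) = 3 + F²*(-5 + F) (t(F) = 3 + (F*(F - 5))*F = 3 + (F*(-5 + F))*F = 3 + F²*(-5 + F))
√(t(f(p(0))) - 1187) = √((3 + (2*0/(9 + 0))³ - 5*(2*0/(9 + 0))²) - 1187) = √((3 + (2*0/9)³ - 5*(2*0/9)²) - 1187) = √((3 + (2*0*(⅑))³ - 5*(2*0*(⅑))²) - 1187) = √((3 + 0³ - 5*0²) - 1187) = √((3 + 0 - 5*0) - 1187) = √((3 + 0 + 0) - 1187) = √(3 - 1187) = √(-1184) = 4*I*√74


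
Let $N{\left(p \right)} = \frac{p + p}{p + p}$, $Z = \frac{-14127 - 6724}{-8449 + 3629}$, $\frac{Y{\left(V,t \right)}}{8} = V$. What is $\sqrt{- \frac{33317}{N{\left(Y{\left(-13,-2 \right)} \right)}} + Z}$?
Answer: $\frac{i \sqrt{193483342245}}{2410} \approx 182.52 i$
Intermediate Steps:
$Y{\left(V,t \right)} = 8 V$
$Z = \frac{20851}{4820}$ ($Z = - \frac{20851}{-4820} = \left(-20851\right) \left(- \frac{1}{4820}\right) = \frac{20851}{4820} \approx 4.3259$)
$N{\left(p \right)} = 1$ ($N{\left(p \right)} = \frac{2 p}{2 p} = 2 p \frac{1}{2 p} = 1$)
$\sqrt{- \frac{33317}{N{\left(Y{\left(-13,-2 \right)} \right)}} + Z} = \sqrt{- \frac{33317}{1} + \frac{20851}{4820}} = \sqrt{\left(-33317\right) 1 + \frac{20851}{4820}} = \sqrt{-33317 + \frac{20851}{4820}} = \sqrt{- \frac{160567089}{4820}} = \frac{i \sqrt{193483342245}}{2410}$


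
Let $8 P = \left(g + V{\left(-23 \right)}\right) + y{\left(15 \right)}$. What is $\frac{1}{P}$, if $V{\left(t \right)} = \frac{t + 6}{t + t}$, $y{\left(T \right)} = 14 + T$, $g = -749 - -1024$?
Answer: $\frac{368}{14001} \approx 0.026284$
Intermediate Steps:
$g = 275$ ($g = -749 + 1024 = 275$)
$V{\left(t \right)} = \frac{6 + t}{2 t}$
$P = \frac{14001}{368}$ ($P = \frac{\left(275 + \frac{6 - 23}{2 \left(-23\right)}\right) + \left(14 + 15\right)}{8} = \frac{\left(275 + \frac{1}{2} \left(- \frac{1}{23}\right) \left(-17\right)\right) + 29}{8} = \frac{\left(275 + \frac{17}{46}\right) + 29}{8} = \frac{\frac{12667}{46} + 29}{8} = \frac{1}{8} \cdot \frac{14001}{46} = \frac{14001}{368} \approx 38.046$)
$\frac{1}{P} = \frac{1}{\frac{14001}{368}} = \frac{368}{14001}$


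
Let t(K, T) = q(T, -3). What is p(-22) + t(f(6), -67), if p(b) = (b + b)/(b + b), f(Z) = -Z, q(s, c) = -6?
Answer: -5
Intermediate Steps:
t(K, T) = -6
p(b) = 1 (p(b) = (2*b)/((2*b)) = (2*b)*(1/(2*b)) = 1)
p(-22) + t(f(6), -67) = 1 - 6 = -5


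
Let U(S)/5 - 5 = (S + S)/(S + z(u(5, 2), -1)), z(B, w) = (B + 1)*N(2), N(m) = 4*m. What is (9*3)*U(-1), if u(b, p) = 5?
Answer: 31455/47 ≈ 669.25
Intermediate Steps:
z(B, w) = 8 + 8*B (z(B, w) = (B + 1)*(4*2) = (1 + B)*8 = 8 + 8*B)
U(S) = 25 + 10*S/(48 + S) (U(S) = 25 + 5*((S + S)/(S + (8 + 8*5))) = 25 + 5*((2*S)/(S + (8 + 40))) = 25 + 5*((2*S)/(S + 48)) = 25 + 5*((2*S)/(48 + S)) = 25 + 5*(2*S/(48 + S)) = 25 + 10*S/(48 + S))
(9*3)*U(-1) = (9*3)*(5*(240 + 7*(-1))/(48 - 1)) = 27*(5*(240 - 7)/47) = 27*(5*(1/47)*233) = 27*(1165/47) = 31455/47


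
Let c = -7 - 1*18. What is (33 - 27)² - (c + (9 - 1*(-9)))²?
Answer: -13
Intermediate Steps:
c = -25 (c = -7 - 18 = -25)
(33 - 27)² - (c + (9 - 1*(-9)))² = (33 - 27)² - (-25 + (9 - 1*(-9)))² = 6² - (-25 + (9 + 9))² = 36 - (-25 + 18)² = 36 - 1*(-7)² = 36 - 1*49 = 36 - 49 = -13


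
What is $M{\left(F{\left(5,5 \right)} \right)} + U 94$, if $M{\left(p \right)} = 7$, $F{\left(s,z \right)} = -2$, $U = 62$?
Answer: $5835$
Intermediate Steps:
$M{\left(F{\left(5,5 \right)} \right)} + U 94 = 7 + 62 \cdot 94 = 7 + 5828 = 5835$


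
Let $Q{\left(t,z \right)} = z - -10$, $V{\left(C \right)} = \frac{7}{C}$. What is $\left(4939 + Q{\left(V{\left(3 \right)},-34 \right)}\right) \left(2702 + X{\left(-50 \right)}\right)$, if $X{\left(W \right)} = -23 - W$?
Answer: $13413035$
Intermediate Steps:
$Q{\left(t,z \right)} = 10 + z$ ($Q{\left(t,z \right)} = z + 10 = 10 + z$)
$\left(4939 + Q{\left(V{\left(3 \right)},-34 \right)}\right) \left(2702 + X{\left(-50 \right)}\right) = \left(4939 + \left(10 - 34\right)\right) \left(2702 - -27\right) = \left(4939 - 24\right) \left(2702 + \left(-23 + 50\right)\right) = 4915 \left(2702 + 27\right) = 4915 \cdot 2729 = 13413035$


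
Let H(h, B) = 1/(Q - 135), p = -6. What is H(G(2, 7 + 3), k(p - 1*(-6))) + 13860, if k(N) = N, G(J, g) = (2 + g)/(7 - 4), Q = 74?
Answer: 845459/61 ≈ 13860.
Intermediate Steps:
G(J, g) = ⅔ + g/3 (G(J, g) = (2 + g)/3 = (2 + g)*(⅓) = ⅔ + g/3)
H(h, B) = -1/61 (H(h, B) = 1/(74 - 135) = 1/(-61) = -1/61)
H(G(2, 7 + 3), k(p - 1*(-6))) + 13860 = -1/61 + 13860 = 845459/61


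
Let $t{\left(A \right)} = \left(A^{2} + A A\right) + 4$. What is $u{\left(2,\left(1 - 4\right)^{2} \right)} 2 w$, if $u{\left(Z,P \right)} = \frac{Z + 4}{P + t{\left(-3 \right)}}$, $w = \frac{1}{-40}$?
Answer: $- \frac{3}{310} \approx -0.0096774$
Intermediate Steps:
$t{\left(A \right)} = 4 + 2 A^{2}$ ($t{\left(A \right)} = \left(A^{2} + A^{2}\right) + 4 = 2 A^{2} + 4 = 4 + 2 A^{2}$)
$w = - \frac{1}{40} \approx -0.025$
$u{\left(Z,P \right)} = \frac{4 + Z}{22 + P}$ ($u{\left(Z,P \right)} = \frac{Z + 4}{P + \left(4 + 2 \left(-3\right)^{2}\right)} = \frac{4 + Z}{P + \left(4 + 2 \cdot 9\right)} = \frac{4 + Z}{P + \left(4 + 18\right)} = \frac{4 + Z}{P + 22} = \frac{4 + Z}{22 + P}$)
$u{\left(2,\left(1 - 4\right)^{2} \right)} 2 w = \frac{4 + 2}{22 + \left(1 - 4\right)^{2}} \cdot 2 \left(- \frac{1}{40}\right) = \frac{1}{22 + \left(-3\right)^{2}} \cdot 6 \cdot 2 \left(- \frac{1}{40}\right) = \frac{1}{22 + 9} \cdot 6 \cdot 2 \left(- \frac{1}{40}\right) = \frac{1}{31} \cdot 6 \cdot 2 \left(- \frac{1}{40}\right) = \frac{6}{31} \cdot 2 \left(- \frac{1}{40}\right) = \frac{12}{31} \left(- \frac{1}{40}\right) = - \frac{3}{310}$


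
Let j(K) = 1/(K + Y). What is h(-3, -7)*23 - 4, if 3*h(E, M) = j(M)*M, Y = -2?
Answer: 53/27 ≈ 1.9630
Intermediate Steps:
j(K) = 1/(-2 + K) (j(K) = 1/(K - 2) = 1/(-2 + K))
h(E, M) = M/(3*(-2 + M)) (h(E, M) = (M/(-2 + M))/3 = M/(3*(-2 + M)))
h(-3, -7)*23 - 4 = ((1/3)*(-7)/(-2 - 7))*23 - 4 = ((1/3)*(-7)/(-9))*23 - 4 = ((1/3)*(-7)*(-1/9))*23 - 4 = (7/27)*23 - 4 = 161/27 - 4 = 53/27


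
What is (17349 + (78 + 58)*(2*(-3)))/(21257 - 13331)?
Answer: 5511/2642 ≈ 2.0859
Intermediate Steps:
(17349 + (78 + 58)*(2*(-3)))/(21257 - 13331) = (17349 + 136*(-6))/7926 = (17349 - 816)*(1/7926) = 16533*(1/7926) = 5511/2642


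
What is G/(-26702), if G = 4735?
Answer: -4735/26702 ≈ -0.17733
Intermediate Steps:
G/(-26702) = 4735/(-26702) = 4735*(-1/26702) = -4735/26702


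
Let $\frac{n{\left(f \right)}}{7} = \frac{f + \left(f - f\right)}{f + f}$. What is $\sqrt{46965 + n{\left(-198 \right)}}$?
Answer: $\frac{\sqrt{187874}}{2} \approx 216.72$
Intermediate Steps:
$n{\left(f \right)} = \frac{7}{2}$ ($n{\left(f \right)} = 7 \frac{f + \left(f - f\right)}{f + f} = 7 \frac{f + 0}{2 f} = 7 f \frac{1}{2 f} = 7 \cdot \frac{1}{2} = \frac{7}{2}$)
$\sqrt{46965 + n{\left(-198 \right)}} = \sqrt{46965 + \frac{7}{2}} = \sqrt{\frac{93937}{2}} = \frac{\sqrt{187874}}{2}$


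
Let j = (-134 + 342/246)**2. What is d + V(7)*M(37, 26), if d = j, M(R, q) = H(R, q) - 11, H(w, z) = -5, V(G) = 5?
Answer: 29426489/1681 ≈ 17505.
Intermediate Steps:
M(R, q) = -16 (M(R, q) = -5 - 11 = -16)
j = 29560969/1681 (j = (-134 + 342*(1/246))**2 = (-134 + 57/41)**2 = (-5437/41)**2 = 29560969/1681 ≈ 17585.)
d = 29560969/1681 ≈ 17585.
d + V(7)*M(37, 26) = 29560969/1681 + 5*(-16) = 29560969/1681 - 80 = 29426489/1681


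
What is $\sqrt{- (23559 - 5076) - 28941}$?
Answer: $8 i \sqrt{741} \approx 217.77 i$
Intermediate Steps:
$\sqrt{- (23559 - 5076) - 28941} = \sqrt{\left(-1\right) 18483 - 28941} = \sqrt{-18483 - 28941} = \sqrt{-47424} = 8 i \sqrt{741}$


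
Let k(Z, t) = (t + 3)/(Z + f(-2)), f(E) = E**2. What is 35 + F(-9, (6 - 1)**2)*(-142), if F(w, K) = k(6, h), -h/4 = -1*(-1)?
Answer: 246/5 ≈ 49.200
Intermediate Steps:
h = -4 (h = -(-4)*(-1) = -4*1 = -4)
k(Z, t) = (3 + t)/(4 + Z) (k(Z, t) = (t + 3)/(Z + (-2)**2) = (3 + t)/(Z + 4) = (3 + t)/(4 + Z))
F(w, K) = -1/10 (F(w, K) = (3 - 4)/(4 + 6) = -1/10)
35 + F(-9, (6 - 1)**2)*(-142) = 35 - 1/10*(-142) = 35 + 71/5 = 246/5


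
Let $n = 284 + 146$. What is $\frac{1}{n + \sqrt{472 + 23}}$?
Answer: $\frac{86}{36881} - \frac{3 \sqrt{55}}{184405} \approx 0.0022112$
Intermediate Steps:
$n = 430$
$\frac{1}{n + \sqrt{472 + 23}} = \frac{1}{430 + \sqrt{472 + 23}} = \frac{1}{430 + \sqrt{495}} = \frac{1}{430 + 3 \sqrt{55}}$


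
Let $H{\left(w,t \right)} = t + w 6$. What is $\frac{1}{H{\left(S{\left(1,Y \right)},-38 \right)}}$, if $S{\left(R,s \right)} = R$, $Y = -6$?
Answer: $- \frac{1}{32} \approx -0.03125$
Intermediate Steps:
$H{\left(w,t \right)} = t + 6 w$
$\frac{1}{H{\left(S{\left(1,Y \right)},-38 \right)}} = \frac{1}{-38 + 6 \cdot 1} = \frac{1}{-38 + 6} = \frac{1}{-32} = - \frac{1}{32}$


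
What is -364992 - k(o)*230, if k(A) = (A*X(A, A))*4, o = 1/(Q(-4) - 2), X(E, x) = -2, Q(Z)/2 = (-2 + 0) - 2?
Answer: -365176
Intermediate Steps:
Q(Z) = -8 (Q(Z) = 2*((-2 + 0) - 2) = 2*(-2 - 2) = 2*(-4) = -8)
o = -⅒ (o = 1/(-8 - 2) = 1/(-10) = -⅒ ≈ -0.10000)
k(A) = -8*A (k(A) = (A*(-2))*4 = -2*A*4 = -8*A)
-364992 - k(o)*230 = -364992 - (-8*(-⅒))*230 = -364992 - 4*230/5 = -364992 - 1*184 = -364992 - 184 = -365176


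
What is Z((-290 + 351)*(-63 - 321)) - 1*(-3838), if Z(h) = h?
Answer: -19586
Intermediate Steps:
Z((-290 + 351)*(-63 - 321)) - 1*(-3838) = (-290 + 351)*(-63 - 321) - 1*(-3838) = 61*(-384) + 3838 = -23424 + 3838 = -19586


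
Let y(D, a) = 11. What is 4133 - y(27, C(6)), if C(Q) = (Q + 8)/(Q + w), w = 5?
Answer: 4122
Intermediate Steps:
C(Q) = (8 + Q)/(5 + Q) (C(Q) = (Q + 8)/(Q + 5) = (8 + Q)/(5 + Q))
4133 - y(27, C(6)) = 4133 - 1*11 = 4133 - 11 = 4122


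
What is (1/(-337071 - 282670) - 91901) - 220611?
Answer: -193676499393/619741 ≈ -3.1251e+5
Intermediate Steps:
(1/(-337071 - 282670) - 91901) - 220611 = (1/(-619741) - 91901) - 220611 = (-1/619741 - 91901) - 220611 = -56954817642/619741 - 220611 = -193676499393/619741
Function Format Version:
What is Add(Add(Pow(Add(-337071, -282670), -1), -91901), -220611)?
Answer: Rational(-193676499393, 619741) ≈ -3.1251e+5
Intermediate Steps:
Add(Add(Pow(Add(-337071, -282670), -1), -91901), -220611) = Add(Add(Pow(-619741, -1), -91901), -220611) = Add(Add(Rational(-1, 619741), -91901), -220611) = Add(Rational(-56954817642, 619741), -220611) = Rational(-193676499393, 619741)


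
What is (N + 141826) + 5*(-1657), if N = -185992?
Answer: -52451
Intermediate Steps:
(N + 141826) + 5*(-1657) = (-185992 + 141826) + 5*(-1657) = -44166 - 8285 = -52451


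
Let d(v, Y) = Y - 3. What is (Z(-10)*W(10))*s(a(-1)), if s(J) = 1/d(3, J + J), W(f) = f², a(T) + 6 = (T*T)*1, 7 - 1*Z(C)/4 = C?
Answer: -6800/13 ≈ -523.08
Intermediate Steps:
Z(C) = 28 - 4*C
a(T) = -6 + T² (a(T) = -6 + (T*T)*1 = -6 + T²*1 = -6 + T²)
d(v, Y) = -3 + Y
s(J) = 1/(-3 + 2*J) (s(J) = 1/(-3 + (J + J)) = 1/(-3 + 2*J))
(Z(-10)*W(10))*s(a(-1)) = ((28 - 4*(-10))*10²)/(-3 + 2*(-6 + (-1)²)) = ((28 + 40)*100)/(-3 + 2*(-6 + 1)) = (68*100)/(-3 + 2*(-5)) = 6800/(-3 - 10) = 6800/(-13) = 6800*(-1/13) = -6800/13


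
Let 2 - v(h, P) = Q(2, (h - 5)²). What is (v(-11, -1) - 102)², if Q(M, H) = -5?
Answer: 9025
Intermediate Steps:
v(h, P) = 7 (v(h, P) = 2 - 1*(-5) = 2 + 5 = 7)
(v(-11, -1) - 102)² = (7 - 102)² = (-95)² = 9025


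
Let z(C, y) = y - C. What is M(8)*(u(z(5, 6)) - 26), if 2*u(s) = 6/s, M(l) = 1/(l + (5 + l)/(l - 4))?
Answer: -92/45 ≈ -2.0444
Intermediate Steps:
M(l) = 1/(l + (5 + l)/(-4 + l))
u(s) = 3/s (u(s) = (6/s)/2 = 3/s)
M(8)*(u(z(5, 6)) - 26) = ((-4 + 8)/(5 + 8**2 - 3*8))*(3/(6 - 1*5) - 26) = (4/(5 + 64 - 24))*(3/(6 - 5) - 26) = (4/45)*(3/1 - 26) = ((1/45)*4)*(3*1 - 26) = 4*(3 - 26)/45 = (4/45)*(-23) = -92/45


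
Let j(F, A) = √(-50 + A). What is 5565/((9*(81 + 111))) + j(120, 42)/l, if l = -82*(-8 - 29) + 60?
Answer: 1855/576 + I*√2/1547 ≈ 3.2205 + 0.00091416*I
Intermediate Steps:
l = 3094 (l = -82*(-37) + 60 = 3034 + 60 = 3094)
5565/((9*(81 + 111))) + j(120, 42)/l = 5565/((9*(81 + 111))) + √(-50 + 42)/3094 = 5565/((9*192)) + √(-8)*(1/3094) = 5565/1728 + (2*I*√2)*(1/3094) = 5565*(1/1728) + I*√2/1547 = 1855/576 + I*√2/1547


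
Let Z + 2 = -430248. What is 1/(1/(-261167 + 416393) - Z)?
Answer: 155226/66785986501 ≈ 2.3242e-6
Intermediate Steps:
Z = -430250 (Z = -2 - 430248 = -430250)
1/(1/(-261167 + 416393) - Z) = 1/(1/(-261167 + 416393) - 1*(-430250)) = 1/(1/155226 + 430250) = 1/(66785986501/155226) = 155226/66785986501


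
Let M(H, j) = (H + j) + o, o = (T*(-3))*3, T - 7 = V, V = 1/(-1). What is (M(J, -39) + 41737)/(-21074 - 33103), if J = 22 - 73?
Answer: -41593/54177 ≈ -0.76772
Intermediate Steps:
V = -1
T = 6 (T = 7 - 1 = 6)
J = -51
o = -54 (o = (6*(-3))*3 = -18*3 = -54)
M(H, j) = -54 + H + j (M(H, j) = (H + j) - 54 = -54 + H + j)
(M(J, -39) + 41737)/(-21074 - 33103) = ((-54 - 51 - 39) + 41737)/(-21074 - 33103) = (-144 + 41737)/(-54177) = 41593*(-1/54177) = -41593/54177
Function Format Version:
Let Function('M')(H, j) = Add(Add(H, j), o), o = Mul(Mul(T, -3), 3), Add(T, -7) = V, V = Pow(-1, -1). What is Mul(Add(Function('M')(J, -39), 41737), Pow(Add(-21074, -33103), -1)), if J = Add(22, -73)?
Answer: Rational(-41593, 54177) ≈ -0.76772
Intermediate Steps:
V = -1
T = 6 (T = Add(7, -1) = 6)
J = -51
o = -54 (o = Mul(Mul(6, -3), 3) = Mul(-18, 3) = -54)
Function('M')(H, j) = Add(-54, H, j) (Function('M')(H, j) = Add(Add(H, j), -54) = Add(-54, H, j))
Mul(Add(Function('M')(J, -39), 41737), Pow(Add(-21074, -33103), -1)) = Mul(Add(Add(-54, -51, -39), 41737), Pow(Add(-21074, -33103), -1)) = Mul(Add(-144, 41737), Pow(-54177, -1)) = Mul(41593, Rational(-1, 54177)) = Rational(-41593, 54177)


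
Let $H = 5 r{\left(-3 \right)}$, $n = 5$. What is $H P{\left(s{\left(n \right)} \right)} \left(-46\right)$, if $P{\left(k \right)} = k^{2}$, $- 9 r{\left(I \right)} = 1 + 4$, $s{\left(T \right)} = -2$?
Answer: $\frac{4600}{9} \approx 511.11$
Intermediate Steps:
$r{\left(I \right)} = - \frac{5}{9}$ ($r{\left(I \right)} = - \frac{1 + 4}{9} = \left(- \frac{1}{9}\right) 5 = - \frac{5}{9}$)
$H = - \frac{25}{9}$ ($H = 5 \left(- \frac{5}{9}\right) = - \frac{25}{9} \approx -2.7778$)
$H P{\left(s{\left(n \right)} \right)} \left(-46\right) = - \frac{25 \left(-2\right)^{2}}{9} \left(-46\right) = \left(- \frac{25}{9}\right) 4 \left(-46\right) = \left(- \frac{100}{9}\right) \left(-46\right) = \frac{4600}{9}$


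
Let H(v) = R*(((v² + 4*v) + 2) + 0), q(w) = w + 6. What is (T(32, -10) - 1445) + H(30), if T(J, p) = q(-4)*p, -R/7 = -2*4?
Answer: 55767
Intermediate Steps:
q(w) = 6 + w
R = 56 (R = -(-14)*4 = -7*(-8) = 56)
T(J, p) = 2*p (T(J, p) = (6 - 4)*p = 2*p)
H(v) = 112 + 56*v² + 224*v (H(v) = 56*(((v² + 4*v) + 2) + 0) = 56*((2 + v² + 4*v) + 0) = 56*(2 + v² + 4*v) = 112 + 56*v² + 224*v)
(T(32, -10) - 1445) + H(30) = (2*(-10) - 1445) + (112 + 56*30² + 224*30) = (-20 - 1445) + (112 + 56*900 + 6720) = -1465 + (112 + 50400 + 6720) = -1465 + 57232 = 55767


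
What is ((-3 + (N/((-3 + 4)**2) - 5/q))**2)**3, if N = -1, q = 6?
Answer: 594823321/46656 ≈ 12749.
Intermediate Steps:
((-3 + (N/((-3 + 4)**2) - 5/q))**2)**3 = ((-3 + (-1/((-3 + 4)**2) - 5/6))**2)**3 = ((-3 + (-1/(1**2) - 5*1/6))**2)**3 = ((-3 + (-1/1 - 5/6))**2)**3 = ((-3 + (-1*1 - 5/6))**2)**3 = ((-3 + (-1 - 5/6))**2)**3 = ((-3 - 11/6)**2)**3 = ((-29/6)**2)**3 = (841/36)**3 = 594823321/46656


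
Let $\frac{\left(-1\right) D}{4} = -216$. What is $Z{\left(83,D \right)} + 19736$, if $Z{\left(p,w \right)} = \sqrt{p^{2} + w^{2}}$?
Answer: $19736 + \sqrt{753385} \approx 20604.0$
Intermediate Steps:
$D = 864$ ($D = \left(-4\right) \left(-216\right) = 864$)
$Z{\left(83,D \right)} + 19736 = \sqrt{83^{2} + 864^{2}} + 19736 = \sqrt{6889 + 746496} + 19736 = \sqrt{753385} + 19736 = 19736 + \sqrt{753385}$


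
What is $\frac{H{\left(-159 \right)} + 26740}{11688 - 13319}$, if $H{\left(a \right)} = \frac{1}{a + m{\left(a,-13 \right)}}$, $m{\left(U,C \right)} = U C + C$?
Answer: $- \frac{50672301}{3090745} \approx -16.395$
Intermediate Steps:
$m{\left(U,C \right)} = C + C U$ ($m{\left(U,C \right)} = C U + C = C + C U$)
$H{\left(a \right)} = \frac{1}{-13 - 12 a}$ ($H{\left(a \right)} = \frac{1}{a - 13 \left(1 + a\right)} = \frac{1}{a - \left(13 + 13 a\right)} = \frac{1}{-13 - 12 a}$)
$\frac{H{\left(-159 \right)} + 26740}{11688 - 13319} = \frac{\frac{1}{-13 - -1908} + 26740}{11688 - 13319} = \frac{\frac{1}{-13 + 1908} + 26740}{-1631} = \left(\frac{1}{1895} + 26740\right) \left(- \frac{1}{1631}\right) = \frac{50672301}{1895} \left(- \frac{1}{1631}\right) = - \frac{50672301}{3090745}$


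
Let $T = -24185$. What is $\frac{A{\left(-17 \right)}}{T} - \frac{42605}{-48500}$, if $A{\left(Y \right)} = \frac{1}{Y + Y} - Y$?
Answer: $\frac{700113619}{797621300} \approx 0.87775$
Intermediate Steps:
$A{\left(Y \right)} = \frac{1}{2 Y} - Y$
$\frac{A{\left(-17 \right)}}{T} - \frac{42605}{-48500} = \frac{\frac{1}{2 \left(-17\right)} - -17}{-24185} - \frac{42605}{-48500} = \left(\frac{1}{2} \left(- \frac{1}{17}\right) + 17\right) \left(- \frac{1}{24185}\right) - - \frac{8521}{9700} = \left(- \frac{1}{34} + 17\right) \left(- \frac{1}{24185}\right) + \frac{8521}{9700} = \frac{577}{34} \left(- \frac{1}{24185}\right) + \frac{8521}{9700} = - \frac{577}{822290} + \frac{8521}{9700} = \frac{700113619}{797621300}$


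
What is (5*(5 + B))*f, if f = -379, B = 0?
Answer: -9475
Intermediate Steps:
(5*(5 + B))*f = (5*(5 + 0))*(-379) = (5*5)*(-379) = 25*(-379) = -9475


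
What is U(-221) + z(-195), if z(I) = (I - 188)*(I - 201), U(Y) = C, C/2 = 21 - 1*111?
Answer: 151488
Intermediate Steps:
C = -180 (C = 2*(21 - 1*111) = 2*(21 - 111) = 2*(-90) = -180)
U(Y) = -180
z(I) = (-201 + I)*(-188 + I) (z(I) = (-188 + I)*(-201 + I) = (-201 + I)*(-188 + I))
U(-221) + z(-195) = -180 + (37788 + (-195)² - 389*(-195)) = -180 + (37788 + 38025 + 75855) = -180 + 151668 = 151488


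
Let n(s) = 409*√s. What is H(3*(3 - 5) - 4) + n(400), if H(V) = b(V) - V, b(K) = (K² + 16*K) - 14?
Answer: 8116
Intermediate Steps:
b(K) = -14 + K² + 16*K
H(V) = -14 + V² + 15*V (H(V) = (-14 + V² + 16*V) - V = -14 + V² + 15*V)
H(3*(3 - 5) - 4) + n(400) = (-14 + (3*(3 - 5) - 4)² + 15*(3*(3 - 5) - 4)) + 409*√400 = (-14 + (3*(-2) - 4)² + 15*(3*(-2) - 4)) + 409*20 = (-14 + (-6 - 4)² + 15*(-6 - 4)) + 8180 = (-14 + (-10)² + 15*(-10)) + 8180 = (-14 + 100 - 150) + 8180 = -64 + 8180 = 8116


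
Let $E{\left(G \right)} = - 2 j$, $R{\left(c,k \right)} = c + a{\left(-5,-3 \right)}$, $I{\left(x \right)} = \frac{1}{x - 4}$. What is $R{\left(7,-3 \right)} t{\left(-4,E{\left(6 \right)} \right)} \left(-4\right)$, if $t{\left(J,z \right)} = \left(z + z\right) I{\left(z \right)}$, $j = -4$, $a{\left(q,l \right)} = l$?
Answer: $-64$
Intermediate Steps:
$I{\left(x \right)} = \frac{1}{-4 + x}$
$R{\left(c,k \right)} = -3 + c$ ($R{\left(c,k \right)} = c - 3 = -3 + c$)
$E{\left(G \right)} = 8$ ($E{\left(G \right)} = \left(-2\right) \left(-4\right) = 8$)
$t{\left(J,z \right)} = \frac{2 z}{-4 + z}$ ($t{\left(J,z \right)} = \frac{z + z}{-4 + z} = \frac{2 z}{-4 + z}$)
$R{\left(7,-3 \right)} t{\left(-4,E{\left(6 \right)} \right)} \left(-4\right) = \left(-3 + 7\right) 2 \cdot 8 \frac{1}{-4 + 8} \left(-4\right) = 4 \cdot 2 \cdot 8 \cdot \frac{1}{4} \left(-4\right) = 4 \cdot 4 \left(-4\right) = 16 \left(-4\right) = -64$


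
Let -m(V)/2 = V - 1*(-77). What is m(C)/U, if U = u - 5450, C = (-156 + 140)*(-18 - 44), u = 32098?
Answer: -1069/13324 ≈ -0.080231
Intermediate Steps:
C = 992 (C = -16*(-62) = 992)
m(V) = -154 - 2*V (m(V) = -2*(V - 1*(-77)) = -2*(V + 77) = -2*(77 + V) = -154 - 2*V)
U = 26648 (U = 32098 - 5450 = 26648)
m(C)/U = (-154 - 2*992)/26648 = (-154 - 1984)*(1/26648) = -2138*1/26648 = -1069/13324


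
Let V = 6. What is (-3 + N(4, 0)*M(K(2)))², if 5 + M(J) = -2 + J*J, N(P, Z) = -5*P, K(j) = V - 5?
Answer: 13689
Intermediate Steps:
K(j) = 1 (K(j) = 6 - 5 = 1)
M(J) = -7 + J² (M(J) = -5 + (-2 + J*J) = -5 + (-2 + J²) = -7 + J²)
(-3 + N(4, 0)*M(K(2)))² = (-3 + (-5*4)*(-7 + 1²))² = (-3 - 20*(-7 + 1))² = (-3 - 20*(-6))² = (-3 + 120)² = 117² = 13689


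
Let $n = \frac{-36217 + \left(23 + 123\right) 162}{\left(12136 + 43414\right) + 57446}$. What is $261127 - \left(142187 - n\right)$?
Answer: $\frac{13439731675}{112996} \approx 1.1894 \cdot 10^{5}$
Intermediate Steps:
$n = - \frac{12565}{112996}$ ($n = \frac{-36217 + 146 \cdot 162}{55550 + 57446} = \frac{-36217 + 23652}{112996} = \left(-12565\right) \frac{1}{112996} = - \frac{12565}{112996} \approx -0.1112$)
$261127 - \left(142187 - n\right) = 261127 - \left(142187 - - \frac{12565}{112996}\right) = 261127 - \left(142187 + \frac{12565}{112996}\right) = 261127 - \frac{16066574817}{112996} = \frac{13439731675}{112996}$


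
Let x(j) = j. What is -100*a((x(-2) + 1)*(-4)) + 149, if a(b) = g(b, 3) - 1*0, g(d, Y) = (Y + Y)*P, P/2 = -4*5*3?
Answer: 72149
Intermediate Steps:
P = -120 (P = 2*(-4*5*3) = 2*(-20*3) = 2*(-60) = -120)
g(d, Y) = -240*Y (g(d, Y) = (Y + Y)*(-120) = (2*Y)*(-120) = -240*Y)
a(b) = -720 (a(b) = -240*3 - 1*0 = -720 + 0 = -720)
-100*a((x(-2) + 1)*(-4)) + 149 = -100*(-720) + 149 = 72000 + 149 = 72149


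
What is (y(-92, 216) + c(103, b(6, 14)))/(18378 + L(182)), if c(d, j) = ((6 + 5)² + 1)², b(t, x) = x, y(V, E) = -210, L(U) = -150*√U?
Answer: 7491077/9268219 + 183425*√182/27804657 ≈ 0.89725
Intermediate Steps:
c(d, j) = 14884 (c(d, j) = (11² + 1)² = (121 + 1)² = 122² = 14884)
(y(-92, 216) + c(103, b(6, 14)))/(18378 + L(182)) = (-210 + 14884)/(18378 - 150*√182) = 14674/(18378 - 150*√182)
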